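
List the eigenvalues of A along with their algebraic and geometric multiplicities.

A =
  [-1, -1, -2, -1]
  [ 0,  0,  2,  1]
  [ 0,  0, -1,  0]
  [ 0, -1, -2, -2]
λ = -1: alg = 4, geom = 3

Step 1 — factor the characteristic polynomial to read off the algebraic multiplicities:
  χ_A(x) = (x + 1)^4

Step 2 — compute geometric multiplicities via the rank-nullity identity g(λ) = n − rank(A − λI):
  rank(A − (-1)·I) = 1, so dim ker(A − (-1)·I) = n − 1 = 3

Summary:
  λ = -1: algebraic multiplicity = 4, geometric multiplicity = 3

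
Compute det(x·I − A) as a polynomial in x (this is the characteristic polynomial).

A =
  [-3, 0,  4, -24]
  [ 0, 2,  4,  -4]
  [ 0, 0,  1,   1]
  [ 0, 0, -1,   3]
x^4 - 3*x^3 - 6*x^2 + 28*x - 24

Expanding det(x·I − A) (e.g. by cofactor expansion or by noting that A is similar to its Jordan form J, which has the same characteristic polynomial as A) gives
  χ_A(x) = x^4 - 3*x^3 - 6*x^2 + 28*x - 24
which factors as (x - 2)^3*(x + 3). The eigenvalues (with algebraic multiplicities) are λ = -3 with multiplicity 1, λ = 2 with multiplicity 3.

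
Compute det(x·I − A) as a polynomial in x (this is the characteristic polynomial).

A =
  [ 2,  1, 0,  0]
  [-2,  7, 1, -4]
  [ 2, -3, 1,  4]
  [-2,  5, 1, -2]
x^4 - 8*x^3 + 24*x^2 - 32*x + 16

Expanding det(x·I − A) (e.g. by cofactor expansion or by noting that A is similar to its Jordan form J, which has the same characteristic polynomial as A) gives
  χ_A(x) = x^4 - 8*x^3 + 24*x^2 - 32*x + 16
which factors as (x - 2)^4. The eigenvalues (with algebraic multiplicities) are λ = 2 with multiplicity 4.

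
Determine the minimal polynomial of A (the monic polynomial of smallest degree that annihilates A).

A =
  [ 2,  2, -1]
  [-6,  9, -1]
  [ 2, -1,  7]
x^3 - 18*x^2 + 108*x - 216

The characteristic polynomial is χ_A(x) = (x - 6)^3, so the eigenvalues are known. The minimal polynomial is
  m_A(x) = Π_λ (x − λ)^{k_λ}
where k_λ is the size of the *largest* Jordan block for λ (equivalently, the smallest k with (A − λI)^k v = 0 for every generalised eigenvector v of λ).

  λ = 6: largest Jordan block has size 3, contributing (x − 6)^3

So m_A(x) = (x - 6)^3 = x^3 - 18*x^2 + 108*x - 216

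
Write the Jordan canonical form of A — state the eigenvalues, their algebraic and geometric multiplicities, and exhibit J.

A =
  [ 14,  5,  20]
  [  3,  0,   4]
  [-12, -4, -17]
J_2(-1) ⊕ J_1(-1)

The characteristic polynomial is
  det(x·I − A) = x^3 + 3*x^2 + 3*x + 1 = (x + 1)^3

Eigenvalues and multiplicities (the geometric multiplicity of λ is n − rank(A − λI), which equals the number of Jordan blocks for λ):
  λ = -1: algebraic multiplicity = 3, geometric multiplicity = 2

Determining the block sizes for each eigenvalue:
  λ = -1: 2 blocks summing to 3 forces exactly one block of size 2 and the rest size 1 → block sizes [2, 1]

Assembling the blocks gives a Jordan form
J =
  [-1,  1,  0]
  [ 0, -1,  0]
  [ 0,  0, -1]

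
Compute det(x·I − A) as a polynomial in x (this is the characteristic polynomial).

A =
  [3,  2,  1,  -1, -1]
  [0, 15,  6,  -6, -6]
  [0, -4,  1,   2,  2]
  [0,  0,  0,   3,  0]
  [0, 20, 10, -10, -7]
x^5 - 15*x^4 + 90*x^3 - 270*x^2 + 405*x - 243

Expanding det(x·I − A) (e.g. by cofactor expansion or by noting that A is similar to its Jordan form J, which has the same characteristic polynomial as A) gives
  χ_A(x) = x^5 - 15*x^4 + 90*x^3 - 270*x^2 + 405*x - 243
which factors as (x - 3)^5. The eigenvalues (with algebraic multiplicities) are λ = 3 with multiplicity 5.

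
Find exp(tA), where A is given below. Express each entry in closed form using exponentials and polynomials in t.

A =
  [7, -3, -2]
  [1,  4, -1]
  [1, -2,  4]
e^{tA} =
  [-t^2*exp(5*t)/2 + 2*t*exp(5*t) + exp(5*t), t^2*exp(5*t)/2 - 3*t*exp(5*t), t^2*exp(5*t)/2 - 2*t*exp(5*t)]
  [t*exp(5*t), -t*exp(5*t) + exp(5*t), -t*exp(5*t)]
  [-t^2*exp(5*t)/2 + t*exp(5*t), t^2*exp(5*t)/2 - 2*t*exp(5*t), t^2*exp(5*t)/2 - t*exp(5*t) + exp(5*t)]

Strategy: write A = P · J · P⁻¹ where J is a Jordan canonical form, so e^{tA} = P · e^{tJ} · P⁻¹, and e^{tJ} can be computed block-by-block.

A has Jordan form
J =
  [5, 1, 0]
  [0, 5, 1]
  [0, 0, 5]
(up to reordering of blocks).

Per-block formulas:
  For a 3×3 Jordan block J_3(5): exp(t · J_3(5)) = e^(5t)·(I + t·N + (t^2/2)·N^2), where N is the 3×3 nilpotent shift.

After assembling e^{tJ} and conjugating by P, we get:

e^{tA} =
  [-t^2*exp(5*t)/2 + 2*t*exp(5*t) + exp(5*t), t^2*exp(5*t)/2 - 3*t*exp(5*t), t^2*exp(5*t)/2 - 2*t*exp(5*t)]
  [t*exp(5*t), -t*exp(5*t) + exp(5*t), -t*exp(5*t)]
  [-t^2*exp(5*t)/2 + t*exp(5*t), t^2*exp(5*t)/2 - 2*t*exp(5*t), t^2*exp(5*t)/2 - t*exp(5*t) + exp(5*t)]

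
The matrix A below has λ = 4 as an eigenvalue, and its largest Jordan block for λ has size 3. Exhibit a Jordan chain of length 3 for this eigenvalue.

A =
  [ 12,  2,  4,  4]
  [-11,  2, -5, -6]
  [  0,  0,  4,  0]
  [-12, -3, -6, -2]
A Jordan chain for λ = 4 of length 3:
v_1 = (-6, 6, 0, 9)ᵀ
v_2 = (8, -11, 0, -12)ᵀ
v_3 = (1, 0, 0, 0)ᵀ

Let N = A − (4)·I. We want v_3 with N^3 v_3 = 0 but N^2 v_3 ≠ 0; then v_{j-1} := N · v_j for j = 3, …, 2.

Pick v_3 = (1, 0, 0, 0)ᵀ.
Then v_2 = N · v_3 = (8, -11, 0, -12)ᵀ.
Then v_1 = N · v_2 = (-6, 6, 0, 9)ᵀ.

Sanity check: (A − (4)·I) v_1 = (0, 0, 0, 0)ᵀ = 0. ✓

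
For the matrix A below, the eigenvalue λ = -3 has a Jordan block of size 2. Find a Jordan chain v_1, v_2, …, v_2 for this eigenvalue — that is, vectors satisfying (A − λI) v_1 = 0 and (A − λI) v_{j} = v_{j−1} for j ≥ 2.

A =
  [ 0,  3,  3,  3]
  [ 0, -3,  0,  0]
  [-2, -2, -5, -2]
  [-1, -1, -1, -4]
A Jordan chain for λ = -3 of length 2:
v_1 = (3, 0, -2, -1)ᵀ
v_2 = (1, 0, 0, 0)ᵀ

Let N = A − (-3)·I. We want v_2 with N^2 v_2 = 0 but N^1 v_2 ≠ 0; then v_{j-1} := N · v_j for j = 2, …, 2.

Pick v_2 = (1, 0, 0, 0)ᵀ.
Then v_1 = N · v_2 = (3, 0, -2, -1)ᵀ.

Sanity check: (A − (-3)·I) v_1 = (0, 0, 0, 0)ᵀ = 0. ✓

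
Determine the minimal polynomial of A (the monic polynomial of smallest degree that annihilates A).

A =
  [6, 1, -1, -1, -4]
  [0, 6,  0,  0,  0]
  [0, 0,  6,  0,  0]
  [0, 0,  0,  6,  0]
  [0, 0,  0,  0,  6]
x^2 - 12*x + 36

The characteristic polynomial is χ_A(x) = (x - 6)^5, so the eigenvalues are known. The minimal polynomial is
  m_A(x) = Π_λ (x − λ)^{k_λ}
where k_λ is the size of the *largest* Jordan block for λ (equivalently, the smallest k with (A − λI)^k v = 0 for every generalised eigenvector v of λ).

  λ = 6: largest Jordan block has size 2, contributing (x − 6)^2

So m_A(x) = (x - 6)^2 = x^2 - 12*x + 36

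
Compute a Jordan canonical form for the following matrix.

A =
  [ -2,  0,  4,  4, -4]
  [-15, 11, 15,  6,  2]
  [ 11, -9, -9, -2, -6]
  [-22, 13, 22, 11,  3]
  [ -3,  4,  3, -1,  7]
J_2(2) ⊕ J_1(2) ⊕ J_2(6)

The characteristic polynomial is
  det(x·I − A) = x^5 - 18*x^4 + 120*x^3 - 368*x^2 + 528*x - 288 = (x - 6)^2*(x - 2)^3

Eigenvalues and multiplicities (the geometric multiplicity of λ is n − rank(A − λI), which equals the number of Jordan blocks for λ):
  λ = 2: algebraic multiplicity = 3, geometric multiplicity = 2
  λ = 6: algebraic multiplicity = 2, geometric multiplicity = 1

Determining the block sizes for each eigenvalue:
  λ = 2: 2 blocks summing to 3 forces exactly one block of size 2 and the rest size 1 → block sizes [2, 1]
  λ = 6: one block (gm = 1), so the single block has size am = 2 → block sizes [2]

Assembling the blocks gives a Jordan form
J =
  [2, 1, 0, 0, 0]
  [0, 2, 0, 0, 0]
  [0, 0, 2, 0, 0]
  [0, 0, 0, 6, 1]
  [0, 0, 0, 0, 6]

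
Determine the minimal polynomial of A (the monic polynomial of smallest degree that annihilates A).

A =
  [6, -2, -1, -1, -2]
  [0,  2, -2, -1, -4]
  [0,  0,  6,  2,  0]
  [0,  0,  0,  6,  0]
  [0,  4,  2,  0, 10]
x^2 - 12*x + 36

The characteristic polynomial is χ_A(x) = (x - 6)^5, so the eigenvalues are known. The minimal polynomial is
  m_A(x) = Π_λ (x − λ)^{k_λ}
where k_λ is the size of the *largest* Jordan block for λ (equivalently, the smallest k with (A − λI)^k v = 0 for every generalised eigenvector v of λ).

  λ = 6: largest Jordan block has size 2, contributing (x − 6)^2

So m_A(x) = (x - 6)^2 = x^2 - 12*x + 36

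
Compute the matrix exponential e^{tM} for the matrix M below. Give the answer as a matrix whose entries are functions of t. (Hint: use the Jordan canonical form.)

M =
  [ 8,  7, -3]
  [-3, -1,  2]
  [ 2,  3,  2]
e^{tM} =
  [-t^2*exp(3*t) + 5*t*exp(3*t) + exp(3*t), -t^2*exp(3*t) + 7*t*exp(3*t), t^2*exp(3*t) - 3*t*exp(3*t)]
  [t^2*exp(3*t)/2 - 3*t*exp(3*t), t^2*exp(3*t)/2 - 4*t*exp(3*t) + exp(3*t), -t^2*exp(3*t)/2 + 2*t*exp(3*t)]
  [-t^2*exp(3*t)/2 + 2*t*exp(3*t), -t^2*exp(3*t)/2 + 3*t*exp(3*t), t^2*exp(3*t)/2 - t*exp(3*t) + exp(3*t)]

Strategy: write M = P · J · P⁻¹ where J is a Jordan canonical form, so e^{tM} = P · e^{tJ} · P⁻¹, and e^{tJ} can be computed block-by-block.

M has Jordan form
J =
  [3, 1, 0]
  [0, 3, 1]
  [0, 0, 3]
(up to reordering of blocks).

Per-block formulas:
  For a 3×3 Jordan block J_3(3): exp(t · J_3(3)) = e^(3t)·(I + t·N + (t^2/2)·N^2), where N is the 3×3 nilpotent shift.

After assembling e^{tJ} and conjugating by P, we get:

e^{tM} =
  [-t^2*exp(3*t) + 5*t*exp(3*t) + exp(3*t), -t^2*exp(3*t) + 7*t*exp(3*t), t^2*exp(3*t) - 3*t*exp(3*t)]
  [t^2*exp(3*t)/2 - 3*t*exp(3*t), t^2*exp(3*t)/2 - 4*t*exp(3*t) + exp(3*t), -t^2*exp(3*t)/2 + 2*t*exp(3*t)]
  [-t^2*exp(3*t)/2 + 2*t*exp(3*t), -t^2*exp(3*t)/2 + 3*t*exp(3*t), t^2*exp(3*t)/2 - t*exp(3*t) + exp(3*t)]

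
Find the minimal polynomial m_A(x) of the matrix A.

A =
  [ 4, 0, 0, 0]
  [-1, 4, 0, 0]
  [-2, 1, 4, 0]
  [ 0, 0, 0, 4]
x^3 - 12*x^2 + 48*x - 64

The characteristic polynomial is χ_A(x) = (x - 4)^4, so the eigenvalues are known. The minimal polynomial is
  m_A(x) = Π_λ (x − λ)^{k_λ}
where k_λ is the size of the *largest* Jordan block for λ (equivalently, the smallest k with (A − λI)^k v = 0 for every generalised eigenvector v of λ).

  λ = 4: largest Jordan block has size 3, contributing (x − 4)^3

So m_A(x) = (x - 4)^3 = x^3 - 12*x^2 + 48*x - 64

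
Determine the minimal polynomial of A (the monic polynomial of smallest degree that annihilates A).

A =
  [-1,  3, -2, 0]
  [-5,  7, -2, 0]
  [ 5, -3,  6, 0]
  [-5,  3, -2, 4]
x^2 - 8*x + 16

The characteristic polynomial is χ_A(x) = (x - 4)^4, so the eigenvalues are known. The minimal polynomial is
  m_A(x) = Π_λ (x − λ)^{k_λ}
where k_λ is the size of the *largest* Jordan block for λ (equivalently, the smallest k with (A − λI)^k v = 0 for every generalised eigenvector v of λ).

  λ = 4: largest Jordan block has size 2, contributing (x − 4)^2

So m_A(x) = (x - 4)^2 = x^2 - 8*x + 16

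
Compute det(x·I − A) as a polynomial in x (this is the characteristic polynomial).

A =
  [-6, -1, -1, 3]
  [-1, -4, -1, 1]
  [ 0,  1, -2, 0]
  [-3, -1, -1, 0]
x^4 + 12*x^3 + 54*x^2 + 108*x + 81

Expanding det(x·I − A) (e.g. by cofactor expansion or by noting that A is similar to its Jordan form J, which has the same characteristic polynomial as A) gives
  χ_A(x) = x^4 + 12*x^3 + 54*x^2 + 108*x + 81
which factors as (x + 3)^4. The eigenvalues (with algebraic multiplicities) are λ = -3 with multiplicity 4.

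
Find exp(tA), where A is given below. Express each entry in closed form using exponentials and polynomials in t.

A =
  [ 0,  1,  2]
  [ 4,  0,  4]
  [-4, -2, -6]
e^{tA} =
  [2*t*exp(-2*t) + exp(-2*t), t*exp(-2*t), 2*t*exp(-2*t)]
  [4*t*exp(-2*t), 2*t*exp(-2*t) + exp(-2*t), 4*t*exp(-2*t)]
  [-4*t*exp(-2*t), -2*t*exp(-2*t), -4*t*exp(-2*t) + exp(-2*t)]

Strategy: write A = P · J · P⁻¹ where J is a Jordan canonical form, so e^{tA} = P · e^{tJ} · P⁻¹, and e^{tJ} can be computed block-by-block.

A has Jordan form
J =
  [-2,  1,  0]
  [ 0, -2,  0]
  [ 0,  0, -2]
(up to reordering of blocks).

Per-block formulas:
  For a 1×1 block at λ = -2: exp(t · [-2]) = [e^(-2t)].
  For a 2×2 Jordan block J_2(-2): exp(t · J_2(-2)) = e^(-2t)·(I + t·N), where N is the 2×2 nilpotent shift.

After assembling e^{tJ} and conjugating by P, we get:

e^{tA} =
  [2*t*exp(-2*t) + exp(-2*t), t*exp(-2*t), 2*t*exp(-2*t)]
  [4*t*exp(-2*t), 2*t*exp(-2*t) + exp(-2*t), 4*t*exp(-2*t)]
  [-4*t*exp(-2*t), -2*t*exp(-2*t), -4*t*exp(-2*t) + exp(-2*t)]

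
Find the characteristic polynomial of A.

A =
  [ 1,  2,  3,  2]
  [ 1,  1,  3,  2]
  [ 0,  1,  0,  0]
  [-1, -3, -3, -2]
x^4

Expanding det(x·I − A) (e.g. by cofactor expansion or by noting that A is similar to its Jordan form J, which has the same characteristic polynomial as A) gives
  χ_A(x) = x^4
which factors as x^4. The eigenvalues (with algebraic multiplicities) are λ = 0 with multiplicity 4.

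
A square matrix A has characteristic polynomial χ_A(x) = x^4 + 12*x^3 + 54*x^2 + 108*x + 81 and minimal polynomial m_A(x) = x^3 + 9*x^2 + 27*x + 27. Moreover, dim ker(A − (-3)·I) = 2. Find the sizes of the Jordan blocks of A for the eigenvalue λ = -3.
Block sizes for λ = -3: [3, 1]

Step 1 — from the characteristic polynomial, algebraic multiplicity of λ = -3 is 4. From dim ker(A − (-3)·I) = 2, there are exactly 2 Jordan blocks for λ = -3.
Step 2 — from the minimal polynomial, the factor (x + 3)^3 tells us the largest block for λ = -3 has size 3.
Step 3 — with total size 4, 2 blocks, and largest block 3, the block sizes (in nonincreasing order) are [3, 1].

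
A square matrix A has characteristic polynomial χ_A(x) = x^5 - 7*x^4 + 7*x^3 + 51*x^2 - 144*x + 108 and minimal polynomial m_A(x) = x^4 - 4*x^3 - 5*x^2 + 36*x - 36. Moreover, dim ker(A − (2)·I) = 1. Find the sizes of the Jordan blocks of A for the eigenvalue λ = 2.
Block sizes for λ = 2: [2]

Step 1 — from the characteristic polynomial, algebraic multiplicity of λ = 2 is 2. From dim ker(A − (2)·I) = 1, there are exactly 1 Jordan blocks for λ = 2.
Step 2 — from the minimal polynomial, the factor (x − 2)^2 tells us the largest block for λ = 2 has size 2.
Step 3 — with total size 2, 1 blocks, and largest block 2, the block sizes (in nonincreasing order) are [2].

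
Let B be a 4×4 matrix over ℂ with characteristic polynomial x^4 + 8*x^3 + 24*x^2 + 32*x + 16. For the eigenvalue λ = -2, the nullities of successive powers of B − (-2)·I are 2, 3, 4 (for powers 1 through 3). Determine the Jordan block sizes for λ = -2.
Block sizes for λ = -2: [3, 1]

From the dimensions of kernels of powers, the number of Jordan blocks of size at least j is d_j − d_{j−1} where d_j = dim ker(N^j) (with d_0 = 0). Computing the differences gives [2, 1, 1].
The number of blocks of size exactly k is (#blocks of size ≥ k) − (#blocks of size ≥ k + 1), so the partition is: 1 block(s) of size 1, 1 block(s) of size 3.
In nonincreasing order the block sizes are [3, 1].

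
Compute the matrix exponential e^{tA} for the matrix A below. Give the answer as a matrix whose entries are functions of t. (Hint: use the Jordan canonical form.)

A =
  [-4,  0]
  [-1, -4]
e^{tA} =
  [exp(-4*t), 0]
  [-t*exp(-4*t), exp(-4*t)]

Strategy: write A = P · J · P⁻¹ where J is a Jordan canonical form, so e^{tA} = P · e^{tJ} · P⁻¹, and e^{tJ} can be computed block-by-block.

A has Jordan form
J =
  [-4,  1]
  [ 0, -4]
(up to reordering of blocks).

Per-block formulas:
  For a 2×2 Jordan block J_2(-4): exp(t · J_2(-4)) = e^(-4t)·(I + t·N), where N is the 2×2 nilpotent shift.

After assembling e^{tJ} and conjugating by P, we get:

e^{tA} =
  [exp(-4*t), 0]
  [-t*exp(-4*t), exp(-4*t)]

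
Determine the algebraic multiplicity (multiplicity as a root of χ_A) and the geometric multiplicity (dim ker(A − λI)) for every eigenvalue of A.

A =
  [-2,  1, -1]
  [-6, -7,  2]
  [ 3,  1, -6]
λ = -5: alg = 3, geom = 2

Step 1 — factor the characteristic polynomial to read off the algebraic multiplicities:
  χ_A(x) = (x + 5)^3

Step 2 — compute geometric multiplicities via the rank-nullity identity g(λ) = n − rank(A − λI):
  rank(A − (-5)·I) = 1, so dim ker(A − (-5)·I) = n − 1 = 2

Summary:
  λ = -5: algebraic multiplicity = 3, geometric multiplicity = 2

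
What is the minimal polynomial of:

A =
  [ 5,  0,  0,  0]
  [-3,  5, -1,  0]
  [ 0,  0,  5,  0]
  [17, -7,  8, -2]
x^3 - 8*x^2 + 5*x + 50

The characteristic polynomial is χ_A(x) = (x - 5)^3*(x + 2), so the eigenvalues are known. The minimal polynomial is
  m_A(x) = Π_λ (x − λ)^{k_λ}
where k_λ is the size of the *largest* Jordan block for λ (equivalently, the smallest k with (A − λI)^k v = 0 for every generalised eigenvector v of λ).

  λ = -2: largest Jordan block has size 1, contributing (x + 2)
  λ = 5: largest Jordan block has size 2, contributing (x − 5)^2

So m_A(x) = (x - 5)^2*(x + 2) = x^3 - 8*x^2 + 5*x + 50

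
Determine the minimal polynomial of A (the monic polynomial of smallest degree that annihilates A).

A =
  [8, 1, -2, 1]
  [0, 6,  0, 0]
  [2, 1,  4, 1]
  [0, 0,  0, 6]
x^2 - 12*x + 36

The characteristic polynomial is χ_A(x) = (x - 6)^4, so the eigenvalues are known. The minimal polynomial is
  m_A(x) = Π_λ (x − λ)^{k_λ}
where k_λ is the size of the *largest* Jordan block for λ (equivalently, the smallest k with (A − λI)^k v = 0 for every generalised eigenvector v of λ).

  λ = 6: largest Jordan block has size 2, contributing (x − 6)^2

So m_A(x) = (x - 6)^2 = x^2 - 12*x + 36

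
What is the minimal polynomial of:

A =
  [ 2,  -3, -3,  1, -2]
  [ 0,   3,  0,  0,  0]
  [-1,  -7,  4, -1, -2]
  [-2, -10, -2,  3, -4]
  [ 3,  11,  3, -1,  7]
x^3 - 11*x^2 + 39*x - 45

The characteristic polynomial is χ_A(x) = (x - 5)^2*(x - 3)^3, so the eigenvalues are known. The minimal polynomial is
  m_A(x) = Π_λ (x − λ)^{k_λ}
where k_λ is the size of the *largest* Jordan block for λ (equivalently, the smallest k with (A − λI)^k v = 0 for every generalised eigenvector v of λ).

  λ = 3: largest Jordan block has size 2, contributing (x − 3)^2
  λ = 5: largest Jordan block has size 1, contributing (x − 5)

So m_A(x) = (x - 5)*(x - 3)^2 = x^3 - 11*x^2 + 39*x - 45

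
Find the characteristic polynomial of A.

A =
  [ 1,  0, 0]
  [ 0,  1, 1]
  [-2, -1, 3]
x^3 - 5*x^2 + 8*x - 4

Expanding det(x·I − A) (e.g. by cofactor expansion or by noting that A is similar to its Jordan form J, which has the same characteristic polynomial as A) gives
  χ_A(x) = x^3 - 5*x^2 + 8*x - 4
which factors as (x - 2)^2*(x - 1). The eigenvalues (with algebraic multiplicities) are λ = 1 with multiplicity 1, λ = 2 with multiplicity 2.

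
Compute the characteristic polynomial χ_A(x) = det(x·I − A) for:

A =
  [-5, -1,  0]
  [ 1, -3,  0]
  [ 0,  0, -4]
x^3 + 12*x^2 + 48*x + 64

Expanding det(x·I − A) (e.g. by cofactor expansion or by noting that A is similar to its Jordan form J, which has the same characteristic polynomial as A) gives
  χ_A(x) = x^3 + 12*x^2 + 48*x + 64
which factors as (x + 4)^3. The eigenvalues (with algebraic multiplicities) are λ = -4 with multiplicity 3.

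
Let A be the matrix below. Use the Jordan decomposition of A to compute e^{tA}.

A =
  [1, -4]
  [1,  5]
e^{tA} =
  [-2*t*exp(3*t) + exp(3*t), -4*t*exp(3*t)]
  [t*exp(3*t), 2*t*exp(3*t) + exp(3*t)]

Strategy: write A = P · J · P⁻¹ where J is a Jordan canonical form, so e^{tA} = P · e^{tJ} · P⁻¹, and e^{tJ} can be computed block-by-block.

A has Jordan form
J =
  [3, 1]
  [0, 3]
(up to reordering of blocks).

Per-block formulas:
  For a 2×2 Jordan block J_2(3): exp(t · J_2(3)) = e^(3t)·(I + t·N), where N is the 2×2 nilpotent shift.

After assembling e^{tJ} and conjugating by P, we get:

e^{tA} =
  [-2*t*exp(3*t) + exp(3*t), -4*t*exp(3*t)]
  [t*exp(3*t), 2*t*exp(3*t) + exp(3*t)]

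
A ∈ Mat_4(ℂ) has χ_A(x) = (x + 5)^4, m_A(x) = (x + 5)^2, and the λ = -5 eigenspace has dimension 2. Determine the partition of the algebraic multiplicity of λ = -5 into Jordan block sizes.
Block sizes for λ = -5: [2, 2]

Step 1 — from the characteristic polynomial, algebraic multiplicity of λ = -5 is 4. From dim ker(A − (-5)·I) = 2, there are exactly 2 Jordan blocks for λ = -5.
Step 2 — from the minimal polynomial, the factor (x + 5)^2 tells us the largest block for λ = -5 has size 2.
Step 3 — with total size 4, 2 blocks, and largest block 2, the block sizes (in nonincreasing order) are [2, 2].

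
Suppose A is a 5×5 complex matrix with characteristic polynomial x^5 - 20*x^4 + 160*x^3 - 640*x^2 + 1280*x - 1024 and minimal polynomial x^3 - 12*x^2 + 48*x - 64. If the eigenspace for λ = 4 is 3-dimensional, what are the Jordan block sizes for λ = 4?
Block sizes for λ = 4: [3, 1, 1]

Step 1 — from the characteristic polynomial, algebraic multiplicity of λ = 4 is 5. From dim ker(A − (4)·I) = 3, there are exactly 3 Jordan blocks for λ = 4.
Step 2 — from the minimal polynomial, the factor (x − 4)^3 tells us the largest block for λ = 4 has size 3.
Step 3 — with total size 5, 3 blocks, and largest block 3, the block sizes (in nonincreasing order) are [3, 1, 1].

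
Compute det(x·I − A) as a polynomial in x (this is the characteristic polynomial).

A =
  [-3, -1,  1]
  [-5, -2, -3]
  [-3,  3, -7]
x^3 + 12*x^2 + 48*x + 64

Expanding det(x·I − A) (e.g. by cofactor expansion or by noting that A is similar to its Jordan form J, which has the same characteristic polynomial as A) gives
  χ_A(x) = x^3 + 12*x^2 + 48*x + 64
which factors as (x + 4)^3. The eigenvalues (with algebraic multiplicities) are λ = -4 with multiplicity 3.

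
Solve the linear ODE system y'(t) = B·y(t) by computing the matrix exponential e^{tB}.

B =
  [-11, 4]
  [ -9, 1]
e^{tB} =
  [-6*t*exp(-5*t) + exp(-5*t), 4*t*exp(-5*t)]
  [-9*t*exp(-5*t), 6*t*exp(-5*t) + exp(-5*t)]

Strategy: write B = P · J · P⁻¹ where J is a Jordan canonical form, so e^{tB} = P · e^{tJ} · P⁻¹, and e^{tJ} can be computed block-by-block.

B has Jordan form
J =
  [-5,  1]
  [ 0, -5]
(up to reordering of blocks).

Per-block formulas:
  For a 2×2 Jordan block J_2(-5): exp(t · J_2(-5)) = e^(-5t)·(I + t·N), where N is the 2×2 nilpotent shift.

After assembling e^{tJ} and conjugating by P, we get:

e^{tB} =
  [-6*t*exp(-5*t) + exp(-5*t), 4*t*exp(-5*t)]
  [-9*t*exp(-5*t), 6*t*exp(-5*t) + exp(-5*t)]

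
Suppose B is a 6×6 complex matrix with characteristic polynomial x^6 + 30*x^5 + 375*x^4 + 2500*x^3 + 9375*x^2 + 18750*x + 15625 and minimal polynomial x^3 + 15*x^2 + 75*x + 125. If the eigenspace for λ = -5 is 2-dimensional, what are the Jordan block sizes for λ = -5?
Block sizes for λ = -5: [3, 3]

Step 1 — from the characteristic polynomial, algebraic multiplicity of λ = -5 is 6. From dim ker(B − (-5)·I) = 2, there are exactly 2 Jordan blocks for λ = -5.
Step 2 — from the minimal polynomial, the factor (x + 5)^3 tells us the largest block for λ = -5 has size 3.
Step 3 — with total size 6, 2 blocks, and largest block 3, the block sizes (in nonincreasing order) are [3, 3].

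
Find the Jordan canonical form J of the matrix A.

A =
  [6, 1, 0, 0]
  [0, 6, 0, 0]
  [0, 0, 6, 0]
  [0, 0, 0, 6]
J_2(6) ⊕ J_1(6) ⊕ J_1(6)

The characteristic polynomial is
  det(x·I − A) = x^4 - 24*x^3 + 216*x^2 - 864*x + 1296 = (x - 6)^4

Eigenvalues and multiplicities (the geometric multiplicity of λ is n − rank(A − λI), which equals the number of Jordan blocks for λ):
  λ = 6: algebraic multiplicity = 4, geometric multiplicity = 3

Determining the block sizes for each eigenvalue:
  λ = 6: 3 blocks summing to 4 forces exactly one block of size 2 and the rest size 1 → block sizes [2, 1, 1]

Assembling the blocks gives a Jordan form
J =
  [6, 1, 0, 0]
  [0, 6, 0, 0]
  [0, 0, 6, 0]
  [0, 0, 0, 6]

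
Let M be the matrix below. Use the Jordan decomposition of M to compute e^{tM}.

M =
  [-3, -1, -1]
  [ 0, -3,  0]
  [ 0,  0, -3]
e^{tM} =
  [exp(-3*t), -t*exp(-3*t), -t*exp(-3*t)]
  [0, exp(-3*t), 0]
  [0, 0, exp(-3*t)]

Strategy: write M = P · J · P⁻¹ where J is a Jordan canonical form, so e^{tM} = P · e^{tJ} · P⁻¹, and e^{tJ} can be computed block-by-block.

M has Jordan form
J =
  [-3,  1,  0]
  [ 0, -3,  0]
  [ 0,  0, -3]
(up to reordering of blocks).

Per-block formulas:
  For a 2×2 Jordan block J_2(-3): exp(t · J_2(-3)) = e^(-3t)·(I + t·N), where N is the 2×2 nilpotent shift.
  For a 1×1 block at λ = -3: exp(t · [-3]) = [e^(-3t)].

After assembling e^{tJ} and conjugating by P, we get:

e^{tM} =
  [exp(-3*t), -t*exp(-3*t), -t*exp(-3*t)]
  [0, exp(-3*t), 0]
  [0, 0, exp(-3*t)]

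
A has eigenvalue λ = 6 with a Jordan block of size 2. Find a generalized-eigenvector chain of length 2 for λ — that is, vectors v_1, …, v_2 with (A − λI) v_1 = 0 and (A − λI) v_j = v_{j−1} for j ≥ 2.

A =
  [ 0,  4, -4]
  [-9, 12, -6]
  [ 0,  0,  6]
A Jordan chain for λ = 6 of length 2:
v_1 = (-6, -9, 0)ᵀ
v_2 = (1, 0, 0)ᵀ

Let N = A − (6)·I. We want v_2 with N^2 v_2 = 0 but N^1 v_2 ≠ 0; then v_{j-1} := N · v_j for j = 2, …, 2.

Pick v_2 = (1, 0, 0)ᵀ.
Then v_1 = N · v_2 = (-6, -9, 0)ᵀ.

Sanity check: (A − (6)·I) v_1 = (0, 0, 0)ᵀ = 0. ✓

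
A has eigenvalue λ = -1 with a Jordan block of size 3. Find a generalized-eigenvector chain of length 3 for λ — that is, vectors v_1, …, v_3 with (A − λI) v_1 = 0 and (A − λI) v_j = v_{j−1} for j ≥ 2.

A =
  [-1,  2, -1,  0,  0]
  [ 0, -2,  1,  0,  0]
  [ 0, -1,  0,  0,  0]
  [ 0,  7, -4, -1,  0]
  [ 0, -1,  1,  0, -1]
A Jordan chain for λ = -1 of length 3:
v_1 = (-1, 0, 0, -3, 0)ᵀ
v_2 = (2, -1, -1, 7, -1)ᵀ
v_3 = (0, 1, 0, 0, 0)ᵀ

Let N = A − (-1)·I. We want v_3 with N^3 v_3 = 0 but N^2 v_3 ≠ 0; then v_{j-1} := N · v_j for j = 3, …, 2.

Pick v_3 = (0, 1, 0, 0, 0)ᵀ.
Then v_2 = N · v_3 = (2, -1, -1, 7, -1)ᵀ.
Then v_1 = N · v_2 = (-1, 0, 0, -3, 0)ᵀ.

Sanity check: (A − (-1)·I) v_1 = (0, 0, 0, 0, 0)ᵀ = 0. ✓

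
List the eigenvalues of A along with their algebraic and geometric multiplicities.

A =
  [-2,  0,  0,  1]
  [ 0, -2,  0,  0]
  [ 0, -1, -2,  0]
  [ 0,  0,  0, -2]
λ = -2: alg = 4, geom = 2

Step 1 — factor the characteristic polynomial to read off the algebraic multiplicities:
  χ_A(x) = (x + 2)^4

Step 2 — compute geometric multiplicities via the rank-nullity identity g(λ) = n − rank(A − λI):
  rank(A − (-2)·I) = 2, so dim ker(A − (-2)·I) = n − 2 = 2

Summary:
  λ = -2: algebraic multiplicity = 4, geometric multiplicity = 2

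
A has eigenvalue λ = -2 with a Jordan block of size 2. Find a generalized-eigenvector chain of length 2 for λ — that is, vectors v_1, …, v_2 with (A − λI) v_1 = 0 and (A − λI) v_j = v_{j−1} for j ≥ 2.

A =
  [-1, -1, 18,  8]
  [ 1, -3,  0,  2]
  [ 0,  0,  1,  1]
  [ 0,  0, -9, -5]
A Jordan chain for λ = -2 of length 2:
v_1 = (1, 1, 0, 0)ᵀ
v_2 = (1, 0, 0, 0)ᵀ

Let N = A − (-2)·I. We want v_2 with N^2 v_2 = 0 but N^1 v_2 ≠ 0; then v_{j-1} := N · v_j for j = 2, …, 2.

Pick v_2 = (1, 0, 0, 0)ᵀ.
Then v_1 = N · v_2 = (1, 1, 0, 0)ᵀ.

Sanity check: (A − (-2)·I) v_1 = (0, 0, 0, 0)ᵀ = 0. ✓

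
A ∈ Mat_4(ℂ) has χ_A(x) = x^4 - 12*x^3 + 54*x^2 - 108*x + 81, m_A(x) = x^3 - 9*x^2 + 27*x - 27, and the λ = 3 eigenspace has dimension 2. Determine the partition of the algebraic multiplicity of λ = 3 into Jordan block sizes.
Block sizes for λ = 3: [3, 1]

Step 1 — from the characteristic polynomial, algebraic multiplicity of λ = 3 is 4. From dim ker(A − (3)·I) = 2, there are exactly 2 Jordan blocks for λ = 3.
Step 2 — from the minimal polynomial, the factor (x − 3)^3 tells us the largest block for λ = 3 has size 3.
Step 3 — with total size 4, 2 blocks, and largest block 3, the block sizes (in nonincreasing order) are [3, 1].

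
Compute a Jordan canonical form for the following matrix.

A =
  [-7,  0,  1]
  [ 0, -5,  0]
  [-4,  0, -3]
J_2(-5) ⊕ J_1(-5)

The characteristic polynomial is
  det(x·I − A) = x^3 + 15*x^2 + 75*x + 125 = (x + 5)^3

Eigenvalues and multiplicities (the geometric multiplicity of λ is n − rank(A − λI), which equals the number of Jordan blocks for λ):
  λ = -5: algebraic multiplicity = 3, geometric multiplicity = 2

Determining the block sizes for each eigenvalue:
  λ = -5: 2 blocks summing to 3 forces exactly one block of size 2 and the rest size 1 → block sizes [2, 1]

Assembling the blocks gives a Jordan form
J =
  [-5,  1,  0]
  [ 0, -5,  0]
  [ 0,  0, -5]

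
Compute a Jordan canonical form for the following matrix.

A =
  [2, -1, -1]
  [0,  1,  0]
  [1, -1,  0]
J_2(1) ⊕ J_1(1)

The characteristic polynomial is
  det(x·I − A) = x^3 - 3*x^2 + 3*x - 1 = (x - 1)^3

Eigenvalues and multiplicities (the geometric multiplicity of λ is n − rank(A − λI), which equals the number of Jordan blocks for λ):
  λ = 1: algebraic multiplicity = 3, geometric multiplicity = 2

Determining the block sizes for each eigenvalue:
  λ = 1: 2 blocks summing to 3 forces exactly one block of size 2 and the rest size 1 → block sizes [2, 1]

Assembling the blocks gives a Jordan form
J =
  [1, 1, 0]
  [0, 1, 0]
  [0, 0, 1]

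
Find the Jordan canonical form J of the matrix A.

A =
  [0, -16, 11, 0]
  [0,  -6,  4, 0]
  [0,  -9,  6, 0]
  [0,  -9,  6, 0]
J_3(0) ⊕ J_1(0)

The characteristic polynomial is
  det(x·I − A) = x^4

Eigenvalues and multiplicities (the geometric multiplicity of λ is n − rank(A − λI), which equals the number of Jordan blocks for λ):
  λ = 0: algebraic multiplicity = 4, geometric multiplicity = 2

Determining the block sizes for each eigenvalue:
  λ = 0: with am = 4 and gm = 2, the partition is not yet determined (e.g. several partitions of 4 into 2 parts exist). Let N = A − (0)·I. Computing rank(N^1) = 2, rank(N^2) = 1, rank(N^3) = 0; the number of blocks of size ≥ j is rank(N^{j−1}) − rank(N^j), giving [2, 1, 1]. So we have 1 block(s) of size 3, 1 block(s) of size 1 → block sizes [3, 1]

Assembling the blocks gives a Jordan form
J =
  [0, 1, 0, 0]
  [0, 0, 1, 0]
  [0, 0, 0, 0]
  [0, 0, 0, 0]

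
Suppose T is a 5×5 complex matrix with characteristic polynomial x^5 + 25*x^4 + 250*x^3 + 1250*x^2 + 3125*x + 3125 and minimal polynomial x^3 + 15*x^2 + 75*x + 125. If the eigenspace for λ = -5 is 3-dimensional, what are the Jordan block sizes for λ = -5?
Block sizes for λ = -5: [3, 1, 1]

Step 1 — from the characteristic polynomial, algebraic multiplicity of λ = -5 is 5. From dim ker(T − (-5)·I) = 3, there are exactly 3 Jordan blocks for λ = -5.
Step 2 — from the minimal polynomial, the factor (x + 5)^3 tells us the largest block for λ = -5 has size 3.
Step 3 — with total size 5, 3 blocks, and largest block 3, the block sizes (in nonincreasing order) are [3, 1, 1].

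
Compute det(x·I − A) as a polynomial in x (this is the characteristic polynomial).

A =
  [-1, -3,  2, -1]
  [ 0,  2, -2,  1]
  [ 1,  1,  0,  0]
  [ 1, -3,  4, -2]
x^4 + x^3

Expanding det(x·I − A) (e.g. by cofactor expansion or by noting that A is similar to its Jordan form J, which has the same characteristic polynomial as A) gives
  χ_A(x) = x^4 + x^3
which factors as x^3*(x + 1). The eigenvalues (with algebraic multiplicities) are λ = -1 with multiplicity 1, λ = 0 with multiplicity 3.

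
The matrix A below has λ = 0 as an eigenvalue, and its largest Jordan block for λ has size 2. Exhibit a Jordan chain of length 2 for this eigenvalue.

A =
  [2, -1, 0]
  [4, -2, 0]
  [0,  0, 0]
A Jordan chain for λ = 0 of length 2:
v_1 = (2, 4, 0)ᵀ
v_2 = (1, 0, 0)ᵀ

Let N = A − (0)·I. We want v_2 with N^2 v_2 = 0 but N^1 v_2 ≠ 0; then v_{j-1} := N · v_j for j = 2, …, 2.

Pick v_2 = (1, 0, 0)ᵀ.
Then v_1 = N · v_2 = (2, 4, 0)ᵀ.

Sanity check: (A − (0)·I) v_1 = (0, 0, 0)ᵀ = 0. ✓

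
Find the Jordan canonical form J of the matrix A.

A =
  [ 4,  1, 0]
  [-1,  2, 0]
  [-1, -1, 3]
J_2(3) ⊕ J_1(3)

The characteristic polynomial is
  det(x·I − A) = x^3 - 9*x^2 + 27*x - 27 = (x - 3)^3

Eigenvalues and multiplicities (the geometric multiplicity of λ is n − rank(A − λI), which equals the number of Jordan blocks for λ):
  λ = 3: algebraic multiplicity = 3, geometric multiplicity = 2

Determining the block sizes for each eigenvalue:
  λ = 3: 2 blocks summing to 3 forces exactly one block of size 2 and the rest size 1 → block sizes [2, 1]

Assembling the blocks gives a Jordan form
J =
  [3, 1, 0]
  [0, 3, 0]
  [0, 0, 3]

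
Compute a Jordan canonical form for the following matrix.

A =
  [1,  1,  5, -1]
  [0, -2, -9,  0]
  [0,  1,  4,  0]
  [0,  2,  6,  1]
J_2(1) ⊕ J_2(1)

The characteristic polynomial is
  det(x·I − A) = x^4 - 4*x^3 + 6*x^2 - 4*x + 1 = (x - 1)^4

Eigenvalues and multiplicities (the geometric multiplicity of λ is n − rank(A − λI), which equals the number of Jordan blocks for λ):
  λ = 1: algebraic multiplicity = 4, geometric multiplicity = 2

Determining the block sizes for each eigenvalue:
  λ = 1: with am = 4 and gm = 2, the partition is not yet determined (e.g. several partitions of 4 into 2 parts exist). Let N = A − (1)·I. Computing rank(N^1) = 2, rank(N^2) = 0; the number of blocks of size ≥ j is rank(N^{j−1}) − rank(N^j), giving [2, 2]. So we have 2 block(s) of size 2 → block sizes [2, 2]

Assembling the blocks gives a Jordan form
J =
  [1, 1, 0, 0]
  [0, 1, 0, 0]
  [0, 0, 1, 1]
  [0, 0, 0, 1]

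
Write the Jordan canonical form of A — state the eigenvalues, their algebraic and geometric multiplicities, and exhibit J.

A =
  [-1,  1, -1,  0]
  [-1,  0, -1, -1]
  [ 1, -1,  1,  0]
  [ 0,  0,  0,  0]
J_3(0) ⊕ J_1(0)

The characteristic polynomial is
  det(x·I − A) = x^4

Eigenvalues and multiplicities (the geometric multiplicity of λ is n − rank(A − λI), which equals the number of Jordan blocks for λ):
  λ = 0: algebraic multiplicity = 4, geometric multiplicity = 2

Determining the block sizes for each eigenvalue:
  λ = 0: with am = 4 and gm = 2, the partition is not yet determined (e.g. several partitions of 4 into 2 parts exist). Let N = A − (0)·I. Computing rank(N^1) = 2, rank(N^2) = 1, rank(N^3) = 0; the number of blocks of size ≥ j is rank(N^{j−1}) − rank(N^j), giving [2, 1, 1]. So we have 1 block(s) of size 3, 1 block(s) of size 1 → block sizes [3, 1]

Assembling the blocks gives a Jordan form
J =
  [0, 1, 0, 0]
  [0, 0, 1, 0]
  [0, 0, 0, 0]
  [0, 0, 0, 0]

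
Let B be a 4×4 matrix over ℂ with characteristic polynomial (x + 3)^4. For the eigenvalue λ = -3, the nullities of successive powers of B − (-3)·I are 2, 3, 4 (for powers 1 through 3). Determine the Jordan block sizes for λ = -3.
Block sizes for λ = -3: [3, 1]

From the dimensions of kernels of powers, the number of Jordan blocks of size at least j is d_j − d_{j−1} where d_j = dim ker(N^j) (with d_0 = 0). Computing the differences gives [2, 1, 1].
The number of blocks of size exactly k is (#blocks of size ≥ k) − (#blocks of size ≥ k + 1), so the partition is: 1 block(s) of size 1, 1 block(s) of size 3.
In nonincreasing order the block sizes are [3, 1].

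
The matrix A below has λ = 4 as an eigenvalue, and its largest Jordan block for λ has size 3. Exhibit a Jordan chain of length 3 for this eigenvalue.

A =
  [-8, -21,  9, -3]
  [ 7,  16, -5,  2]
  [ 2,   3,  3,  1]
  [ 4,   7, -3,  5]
A Jordan chain for λ = 4 of length 3:
v_1 = (3, -2, -1, -1)ᵀ
v_2 = (-12, 7, 2, 4)ᵀ
v_3 = (1, 0, 0, 0)ᵀ

Let N = A − (4)·I. We want v_3 with N^3 v_3 = 0 but N^2 v_3 ≠ 0; then v_{j-1} := N · v_j for j = 3, …, 2.

Pick v_3 = (1, 0, 0, 0)ᵀ.
Then v_2 = N · v_3 = (-12, 7, 2, 4)ᵀ.
Then v_1 = N · v_2 = (3, -2, -1, -1)ᵀ.

Sanity check: (A − (4)·I) v_1 = (0, 0, 0, 0)ᵀ = 0. ✓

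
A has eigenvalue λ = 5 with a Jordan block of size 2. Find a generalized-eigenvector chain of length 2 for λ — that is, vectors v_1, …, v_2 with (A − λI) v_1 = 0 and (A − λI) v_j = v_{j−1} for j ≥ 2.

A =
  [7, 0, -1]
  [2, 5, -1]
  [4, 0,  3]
A Jordan chain for λ = 5 of length 2:
v_1 = (2, 2, 4)ᵀ
v_2 = (1, 0, 0)ᵀ

Let N = A − (5)·I. We want v_2 with N^2 v_2 = 0 but N^1 v_2 ≠ 0; then v_{j-1} := N · v_j for j = 2, …, 2.

Pick v_2 = (1, 0, 0)ᵀ.
Then v_1 = N · v_2 = (2, 2, 4)ᵀ.

Sanity check: (A − (5)·I) v_1 = (0, 0, 0)ᵀ = 0. ✓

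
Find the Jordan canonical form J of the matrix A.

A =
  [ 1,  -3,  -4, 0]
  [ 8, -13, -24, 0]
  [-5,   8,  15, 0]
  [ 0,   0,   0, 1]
J_3(1) ⊕ J_1(1)

The characteristic polynomial is
  det(x·I − A) = x^4 - 4*x^3 + 6*x^2 - 4*x + 1 = (x - 1)^4

Eigenvalues and multiplicities (the geometric multiplicity of λ is n − rank(A − λI), which equals the number of Jordan blocks for λ):
  λ = 1: algebraic multiplicity = 4, geometric multiplicity = 2

Determining the block sizes for each eigenvalue:
  λ = 1: with am = 4 and gm = 2, the partition is not yet determined (e.g. several partitions of 4 into 2 parts exist). Let N = A − (1)·I. Computing rank(N^1) = 2, rank(N^2) = 1, rank(N^3) = 0; the number of blocks of size ≥ j is rank(N^{j−1}) − rank(N^j), giving [2, 1, 1]. So we have 1 block(s) of size 3, 1 block(s) of size 1 → block sizes [3, 1]

Assembling the blocks gives a Jordan form
J =
  [1, 1, 0, 0]
  [0, 1, 1, 0]
  [0, 0, 1, 0]
  [0, 0, 0, 1]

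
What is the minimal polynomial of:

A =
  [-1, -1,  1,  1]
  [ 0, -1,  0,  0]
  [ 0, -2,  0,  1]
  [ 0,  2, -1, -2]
x^2 + 2*x + 1

The characteristic polynomial is χ_A(x) = (x + 1)^4, so the eigenvalues are known. The minimal polynomial is
  m_A(x) = Π_λ (x − λ)^{k_λ}
where k_λ is the size of the *largest* Jordan block for λ (equivalently, the smallest k with (A − λI)^k v = 0 for every generalised eigenvector v of λ).

  λ = -1: largest Jordan block has size 2, contributing (x + 1)^2

So m_A(x) = (x + 1)^2 = x^2 + 2*x + 1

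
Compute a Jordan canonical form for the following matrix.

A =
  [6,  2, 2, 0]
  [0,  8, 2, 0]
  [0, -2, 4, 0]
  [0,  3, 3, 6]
J_2(6) ⊕ J_1(6) ⊕ J_1(6)

The characteristic polynomial is
  det(x·I − A) = x^4 - 24*x^3 + 216*x^2 - 864*x + 1296 = (x - 6)^4

Eigenvalues and multiplicities (the geometric multiplicity of λ is n − rank(A − λI), which equals the number of Jordan blocks for λ):
  λ = 6: algebraic multiplicity = 4, geometric multiplicity = 3

Determining the block sizes for each eigenvalue:
  λ = 6: 3 blocks summing to 4 forces exactly one block of size 2 and the rest size 1 → block sizes [2, 1, 1]

Assembling the blocks gives a Jordan form
J =
  [6, 1, 0, 0]
  [0, 6, 0, 0]
  [0, 0, 6, 0]
  [0, 0, 0, 6]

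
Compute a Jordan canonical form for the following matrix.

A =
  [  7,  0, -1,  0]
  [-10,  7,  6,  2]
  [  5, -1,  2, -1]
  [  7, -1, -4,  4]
J_3(5) ⊕ J_1(5)

The characteristic polynomial is
  det(x·I − A) = x^4 - 20*x^3 + 150*x^2 - 500*x + 625 = (x - 5)^4

Eigenvalues and multiplicities (the geometric multiplicity of λ is n − rank(A − λI), which equals the number of Jordan blocks for λ):
  λ = 5: algebraic multiplicity = 4, geometric multiplicity = 2

Determining the block sizes for each eigenvalue:
  λ = 5: with am = 4 and gm = 2, the partition is not yet determined (e.g. several partitions of 4 into 2 parts exist). Let N = A − (5)·I. Computing rank(N^1) = 2, rank(N^2) = 1, rank(N^3) = 0; the number of blocks of size ≥ j is rank(N^{j−1}) − rank(N^j), giving [2, 1, 1]. So we have 1 block(s) of size 3, 1 block(s) of size 1 → block sizes [3, 1]

Assembling the blocks gives a Jordan form
J =
  [5, 1, 0, 0]
  [0, 5, 1, 0]
  [0, 0, 5, 0]
  [0, 0, 0, 5]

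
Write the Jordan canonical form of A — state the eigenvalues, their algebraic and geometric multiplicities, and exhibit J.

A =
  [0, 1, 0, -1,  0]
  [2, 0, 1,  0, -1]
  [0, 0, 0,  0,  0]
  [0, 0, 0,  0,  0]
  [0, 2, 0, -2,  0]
J_3(0) ⊕ J_1(0) ⊕ J_1(0)

The characteristic polynomial is
  det(x·I − A) = x^5

Eigenvalues and multiplicities (the geometric multiplicity of λ is n − rank(A − λI), which equals the number of Jordan blocks for λ):
  λ = 0: algebraic multiplicity = 5, geometric multiplicity = 3

Determining the block sizes for each eigenvalue:
  λ = 0: with am = 5 and gm = 3, the partition is not yet determined (e.g. several partitions of 5 into 3 parts exist). Let N = A − (0)·I. Computing rank(N^1) = 2, rank(N^2) = 1, rank(N^3) = 0; the number of blocks of size ≥ j is rank(N^{j−1}) − rank(N^j), giving [3, 1, 1]. So we have 1 block(s) of size 3, 2 block(s) of size 1 → block sizes [3, 1, 1]

Assembling the blocks gives a Jordan form
J =
  [0, 1, 0, 0, 0]
  [0, 0, 1, 0, 0]
  [0, 0, 0, 0, 0]
  [0, 0, 0, 0, 0]
  [0, 0, 0, 0, 0]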